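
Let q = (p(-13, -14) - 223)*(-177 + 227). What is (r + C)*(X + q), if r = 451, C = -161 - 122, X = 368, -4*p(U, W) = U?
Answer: -1784076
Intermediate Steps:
p(U, W) = -U/4
C = -283
q = -21975/2 (q = (-1/4*(-13) - 223)*(-177 + 227) = (13/4 - 223)*50 = -879/4*50 = -21975/2 ≈ -10988.)
(r + C)*(X + q) = (451 - 283)*(368 - 21975/2) = 168*(-21239/2) = -1784076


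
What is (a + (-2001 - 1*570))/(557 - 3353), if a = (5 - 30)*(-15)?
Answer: 183/233 ≈ 0.78541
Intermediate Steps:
a = 375 (a = -25*(-15) = 375)
(a + (-2001 - 1*570))/(557 - 3353) = (375 + (-2001 - 1*570))/(557 - 3353) = (375 + (-2001 - 570))/(-2796) = (375 - 2571)*(-1/2796) = -2196*(-1/2796) = 183/233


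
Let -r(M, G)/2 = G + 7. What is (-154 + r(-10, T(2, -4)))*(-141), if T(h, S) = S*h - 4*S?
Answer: 25944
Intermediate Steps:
T(h, S) = -4*S + S*h
r(M, G) = -14 - 2*G (r(M, G) = -2*(G + 7) = -2*(7 + G) = -14 - 2*G)
(-154 + r(-10, T(2, -4)))*(-141) = (-154 + (-14 - (-8)*(-4 + 2)))*(-141) = (-154 + (-14 - (-8)*(-2)))*(-141) = (-154 + (-14 - 2*8))*(-141) = (-154 + (-14 - 16))*(-141) = (-154 - 30)*(-141) = -184*(-141) = 25944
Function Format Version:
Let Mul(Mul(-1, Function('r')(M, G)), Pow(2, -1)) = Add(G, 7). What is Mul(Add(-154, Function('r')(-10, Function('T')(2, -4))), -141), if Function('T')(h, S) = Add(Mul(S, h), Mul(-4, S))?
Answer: 25944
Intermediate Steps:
Function('T')(h, S) = Add(Mul(-4, S), Mul(S, h))
Function('r')(M, G) = Add(-14, Mul(-2, G)) (Function('r')(M, G) = Mul(-2, Add(G, 7)) = Mul(-2, Add(7, G)) = Add(-14, Mul(-2, G)))
Mul(Add(-154, Function('r')(-10, Function('T')(2, -4))), -141) = Mul(Add(-154, Add(-14, Mul(-2, Mul(-4, Add(-4, 2))))), -141) = Mul(Add(-154, Add(-14, Mul(-2, Mul(-4, -2)))), -141) = Mul(Add(-154, Add(-14, Mul(-2, 8))), -141) = Mul(Add(-154, Add(-14, -16)), -141) = Mul(Add(-154, -30), -141) = Mul(-184, -141) = 25944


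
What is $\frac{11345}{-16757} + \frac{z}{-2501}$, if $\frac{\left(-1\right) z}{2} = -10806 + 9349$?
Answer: $- \frac{77203743}{41909257} \approx -1.8422$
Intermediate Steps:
$z = 2914$ ($z = - 2 \left(-10806 + 9349\right) = \left(-2\right) \left(-1457\right) = 2914$)
$\frac{11345}{-16757} + \frac{z}{-2501} = \frac{11345}{-16757} + \frac{2914}{-2501} = 11345 \left(- \frac{1}{16757}\right) + 2914 \left(- \frac{1}{2501}\right) = - \frac{11345}{16757} - \frac{2914}{2501} = - \frac{77203743}{41909257}$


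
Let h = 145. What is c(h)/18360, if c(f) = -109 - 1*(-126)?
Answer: 1/1080 ≈ 0.00092593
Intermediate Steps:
c(f) = 17 (c(f) = -109 + 126 = 17)
c(h)/18360 = 17/18360 = 17*(1/18360) = 1/1080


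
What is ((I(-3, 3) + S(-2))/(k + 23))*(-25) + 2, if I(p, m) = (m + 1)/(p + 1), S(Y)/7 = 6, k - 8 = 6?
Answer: -926/37 ≈ -25.027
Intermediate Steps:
k = 14 (k = 8 + 6 = 14)
S(Y) = 42 (S(Y) = 7*6 = 42)
I(p, m) = (1 + m)/(1 + p)
((I(-3, 3) + S(-2))/(k + 23))*(-25) + 2 = (((1 + 3)/(1 - 3) + 42)/(14 + 23))*(-25) + 2 = ((4/(-2) + 42)/37)*(-25) + 2 = ((-1/2*4 + 42)*(1/37))*(-25) + 2 = ((-2 + 42)*(1/37))*(-25) + 2 = (40*(1/37))*(-25) + 2 = (40/37)*(-25) + 2 = -1000/37 + 2 = -926/37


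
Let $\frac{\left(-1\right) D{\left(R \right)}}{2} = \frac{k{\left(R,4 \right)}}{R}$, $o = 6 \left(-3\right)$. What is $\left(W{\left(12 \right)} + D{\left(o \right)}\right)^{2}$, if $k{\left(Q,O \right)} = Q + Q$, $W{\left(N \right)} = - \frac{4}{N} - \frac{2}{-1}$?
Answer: $\frac{49}{9} \approx 5.4444$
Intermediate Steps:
$W{\left(N \right)} = 2 - \frac{4}{N}$ ($W{\left(N \right)} = - \frac{4}{N} - -2 = - \frac{4}{N} + 2 = 2 - \frac{4}{N}$)
$o = -18$
$k{\left(Q,O \right)} = 2 Q$
$D{\left(R \right)} = -4$ ($D{\left(R \right)} = - 2 \frac{2 R}{R} = \left(-2\right) 2 = -4$)
$\left(W{\left(12 \right)} + D{\left(o \right)}\right)^{2} = \left(\left(2 - \frac{4}{12}\right) - 4\right)^{2} = \left(\left(2 - \frac{1}{3}\right) - 4\right)^{2} = \left(\frac{5}{3} - 4\right)^{2} = \left(- \frac{7}{3}\right)^{2} = \frac{49}{9}$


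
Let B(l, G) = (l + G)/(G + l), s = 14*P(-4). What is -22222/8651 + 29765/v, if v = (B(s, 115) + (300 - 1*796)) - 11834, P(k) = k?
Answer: -12962733/2601419 ≈ -4.9829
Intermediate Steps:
s = -56 (s = 14*(-4) = -56)
B(l, G) = 1 (B(l, G) = (G + l)/(G + l) = 1)
v = -12329 (v = (1 + (300 - 1*796)) - 11834 = (1 + (300 - 796)) - 11834 = (1 - 496) - 11834 = -495 - 11834 = -12329)
-22222/8651 + 29765/v = -22222/8651 + 29765/(-12329) = -22222*1/8651 + 29765*(-1/12329) = -542/211 - 29765/12329 = -12962733/2601419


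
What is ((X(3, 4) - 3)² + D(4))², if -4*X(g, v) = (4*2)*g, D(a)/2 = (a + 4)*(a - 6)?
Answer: 2401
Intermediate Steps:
D(a) = 2*(-6 + a)*(4 + a) (D(a) = 2*((a + 4)*(a - 6)) = 2*((4 + a)*(-6 + a)) = 2*((-6 + a)*(4 + a)) = 2*(-6 + a)*(4 + a))
X(g, v) = -2*g (X(g, v) = -4*2*g/4 = -2*g)
((X(3, 4) - 3)² + D(4))² = ((-2*3 - 3)² + (-48 - 4*4 + 2*4²))² = ((-6 - 3)² + (-48 - 16 + 2*16))² = ((-9)² + (-48 - 16 + 32))² = (81 - 32)² = 49² = 2401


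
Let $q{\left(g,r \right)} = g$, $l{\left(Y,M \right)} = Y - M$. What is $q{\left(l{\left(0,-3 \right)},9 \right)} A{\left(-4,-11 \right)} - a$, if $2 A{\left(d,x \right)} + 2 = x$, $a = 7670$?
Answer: $- \frac{15379}{2} \approx -7689.5$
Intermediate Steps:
$A{\left(d,x \right)} = -1 + \frac{x}{2}$
$q{\left(l{\left(0,-3 \right)},9 \right)} A{\left(-4,-11 \right)} - a = \left(0 - -3\right) \left(-1 + \frac{1}{2} \left(-11\right)\right) - 7670 = \left(0 + 3\right) \left(-1 - \frac{11}{2}\right) - 7670 = 3 \left(- \frac{13}{2}\right) - 7670 = - \frac{39}{2} - 7670 = - \frac{15379}{2}$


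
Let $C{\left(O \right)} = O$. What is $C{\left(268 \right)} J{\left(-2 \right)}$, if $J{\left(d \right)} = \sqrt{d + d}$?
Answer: $536 i \approx 536.0 i$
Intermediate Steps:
$J{\left(d \right)} = \sqrt{2} \sqrt{d}$ ($J{\left(d \right)} = \sqrt{2 d} = \sqrt{2} \sqrt{d}$)
$C{\left(268 \right)} J{\left(-2 \right)} = 268 \sqrt{2} \sqrt{-2} = 268 \sqrt{2} i \sqrt{2} = 268 \cdot 2 i = 536 i$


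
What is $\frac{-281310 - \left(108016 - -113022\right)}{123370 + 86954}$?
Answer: $- \frac{125587}{52581} \approx -2.3884$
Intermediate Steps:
$\frac{-281310 - \left(108016 - -113022\right)}{123370 + 86954} = \frac{-281310 - 221038}{210324} = \left(-281310 - 221038\right) \frac{1}{210324} = \left(-502348\right) \frac{1}{210324} = - \frac{125587}{52581}$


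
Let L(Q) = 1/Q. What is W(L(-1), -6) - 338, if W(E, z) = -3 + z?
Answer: -347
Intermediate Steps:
L(Q) = 1/Q
W(L(-1), -6) - 338 = (-3 - 6) - 338 = -9 - 338 = -347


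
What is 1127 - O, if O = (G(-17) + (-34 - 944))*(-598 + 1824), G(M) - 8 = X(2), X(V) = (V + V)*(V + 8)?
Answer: 1141307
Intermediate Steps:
X(V) = 2*V*(8 + V) (X(V) = (2*V)*(8 + V) = 2*V*(8 + V))
G(M) = 48 (G(M) = 8 + 2*2*(8 + 2) = 8 + 2*2*10 = 8 + 40 = 48)
O = -1140180 (O = (48 + (-34 - 944))*(-598 + 1824) = (48 - 978)*1226 = -930*1226 = -1140180)
1127 - O = 1127 - 1*(-1140180) = 1127 + 1140180 = 1141307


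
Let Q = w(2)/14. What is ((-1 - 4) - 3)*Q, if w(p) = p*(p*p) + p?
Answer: -40/7 ≈ -5.7143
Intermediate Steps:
w(p) = p + p³ (w(p) = p*p² + p = p³ + p = p + p³)
Q = 5/7 (Q = (2 + 2³)/14 = (2 + 8)*(1/14) = 10*(1/14) = 5/7 ≈ 0.71429)
((-1 - 4) - 3)*Q = ((-1 - 4) - 3)*(5/7) = (-5 - 3)*(5/7) = -8*5/7 = -40/7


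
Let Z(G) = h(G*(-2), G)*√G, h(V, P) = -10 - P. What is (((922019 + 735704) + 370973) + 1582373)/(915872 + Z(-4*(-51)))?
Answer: 206704811698/52425761125 + 386384383*√51/209703044500 ≈ 3.9560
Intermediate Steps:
Z(G) = √G*(-10 - G) (Z(G) = (-10 - G)*√G = √G*(-10 - G))
(((922019 + 735704) + 370973) + 1582373)/(915872 + Z(-4*(-51))) = (((922019 + 735704) + 370973) + 1582373)/(915872 + √(-4*(-51))*(-10 - (-4)*(-51))) = ((1657723 + 370973) + 1582373)/(915872 + √204*(-10 - 1*204)) = (2028696 + 1582373)/(915872 + (2*√51)*(-10 - 204)) = 3611069/(915872 + (2*√51)*(-214)) = 3611069/(915872 - 428*√51)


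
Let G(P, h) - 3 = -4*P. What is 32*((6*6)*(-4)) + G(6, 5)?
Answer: -4629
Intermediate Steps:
G(P, h) = 3 - 4*P
32*((6*6)*(-4)) + G(6, 5) = 32*((6*6)*(-4)) + (3 - 4*6) = 32*(36*(-4)) + (3 - 24) = 32*(-144) - 21 = -4608 - 21 = -4629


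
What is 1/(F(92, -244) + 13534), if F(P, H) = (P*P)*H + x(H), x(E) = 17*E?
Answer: -1/2055830 ≈ -4.8642e-7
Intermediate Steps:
F(P, H) = 17*H + H*P² (F(P, H) = (P*P)*H + 17*H = P²*H + 17*H = H*P² + 17*H = 17*H + H*P²)
1/(F(92, -244) + 13534) = 1/(-244*(17 + 92²) + 13534) = 1/(-244*(17 + 8464) + 13534) = 1/(-244*8481 + 13534) = 1/(-2069364 + 13534) = 1/(-2055830) = -1/2055830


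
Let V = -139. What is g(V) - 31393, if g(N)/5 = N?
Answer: -32088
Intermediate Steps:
g(N) = 5*N
g(V) - 31393 = 5*(-139) - 31393 = -695 - 31393 = -32088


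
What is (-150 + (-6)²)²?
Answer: 12996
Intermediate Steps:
(-150 + (-6)²)² = (-150 + 36)² = (-114)² = 12996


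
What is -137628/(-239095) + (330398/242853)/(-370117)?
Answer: 12370479431174218/21490820670700095 ≈ 0.57562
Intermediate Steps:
-137628/(-239095) + (330398/242853)/(-370117) = -137628*(-1/239095) + (330398*(1/242853))*(-1/370117) = 137628/239095 + (330398/242853)*(-1/370117) = 137628/239095 - 330398/89884023801 = 12370479431174218/21490820670700095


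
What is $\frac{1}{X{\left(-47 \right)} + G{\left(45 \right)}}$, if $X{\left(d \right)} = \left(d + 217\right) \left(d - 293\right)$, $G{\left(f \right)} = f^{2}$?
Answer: $- \frac{1}{55775} \approx -1.7929 \cdot 10^{-5}$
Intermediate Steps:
$X{\left(d \right)} = \left(-293 + d\right) \left(217 + d\right)$ ($X{\left(d \right)} = \left(217 + d\right) \left(-293 + d\right) = \left(-293 + d\right) \left(217 + d\right)$)
$\frac{1}{X{\left(-47 \right)} + G{\left(45 \right)}} = \frac{1}{\left(-63581 + \left(-47\right)^{2} - -3572\right) + 45^{2}} = \frac{1}{\left(-63581 + 2209 + 3572\right) + 2025} = \frac{1}{-57800 + 2025} = \frac{1}{-55775} = - \frac{1}{55775}$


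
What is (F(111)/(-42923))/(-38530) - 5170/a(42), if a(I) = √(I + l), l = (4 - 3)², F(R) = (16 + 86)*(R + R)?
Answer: 11322/826911595 - 5170*√43/43 ≈ -788.42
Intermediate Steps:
F(R) = 204*R (F(R) = 102*(2*R) = 204*R)
l = 1 (l = 1² = 1)
a(I) = √(1 + I) (a(I) = √(I + 1) = √(1 + I))
(F(111)/(-42923))/(-38530) - 5170/a(42) = ((204*111)/(-42923))/(-38530) - 5170/√(1 + 42) = (22644*(-1/42923))*(-1/38530) - 5170*√43/43 = -22644/42923*(-1/38530) - 5170*√43/43 = 11322/826911595 - 5170*√43/43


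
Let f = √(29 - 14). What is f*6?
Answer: 6*√15 ≈ 23.238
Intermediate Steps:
f = √15 ≈ 3.8730
f*6 = √15*6 = 6*√15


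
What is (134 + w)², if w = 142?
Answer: 76176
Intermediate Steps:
(134 + w)² = (134 + 142)² = 276² = 76176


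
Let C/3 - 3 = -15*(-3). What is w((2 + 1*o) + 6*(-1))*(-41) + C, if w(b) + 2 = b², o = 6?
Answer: 62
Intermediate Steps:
w(b) = -2 + b²
C = 144 (C = 9 + 3*(-15*(-3)) = 9 + 3*45 = 9 + 135 = 144)
w((2 + 1*o) + 6*(-1))*(-41) + C = (-2 + ((2 + 1*6) + 6*(-1))²)*(-41) + 144 = (-2 + ((2 + 6) - 6)²)*(-41) + 144 = (-2 + (8 - 6)²)*(-41) + 144 = (-2 + 2²)*(-41) + 144 = (-2 + 4)*(-41) + 144 = 2*(-41) + 144 = -82 + 144 = 62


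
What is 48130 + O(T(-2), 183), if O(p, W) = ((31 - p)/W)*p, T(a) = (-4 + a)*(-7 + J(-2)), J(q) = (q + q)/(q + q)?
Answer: 2935870/61 ≈ 48129.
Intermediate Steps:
J(q) = 1 (J(q) = (2*q)/((2*q)) = (2*q)*(1/(2*q)) = 1)
T(a) = 24 - 6*a (T(a) = (-4 + a)*(-7 + 1) = (-4 + a)*(-6) = 24 - 6*a)
O(p, W) = p*(31 - p)/W (O(p, W) = ((31 - p)/W)*p = p*(31 - p)/W)
48130 + O(T(-2), 183) = 48130 + (24 - 6*(-2))*(31 - (24 - 6*(-2)))/183 = 48130 + (24 + 12)*(1/183)*(31 - (24 + 12)) = 48130 + 36*(1/183)*(31 - 1*36) = 48130 + 36*(1/183)*(31 - 36) = 48130 + 36*(1/183)*(-5) = 48130 - 60/61 = 2935870/61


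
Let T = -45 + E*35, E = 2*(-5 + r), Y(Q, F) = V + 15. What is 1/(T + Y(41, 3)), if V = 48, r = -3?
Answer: -1/542 ≈ -0.0018450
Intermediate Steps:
Y(Q, F) = 63 (Y(Q, F) = 48 + 15 = 63)
E = -16 (E = 2*(-5 - 3) = 2*(-8) = -16)
T = -605 (T = -45 - 16*35 = -45 - 560 = -605)
1/(T + Y(41, 3)) = 1/(-605 + 63) = 1/(-542) = -1/542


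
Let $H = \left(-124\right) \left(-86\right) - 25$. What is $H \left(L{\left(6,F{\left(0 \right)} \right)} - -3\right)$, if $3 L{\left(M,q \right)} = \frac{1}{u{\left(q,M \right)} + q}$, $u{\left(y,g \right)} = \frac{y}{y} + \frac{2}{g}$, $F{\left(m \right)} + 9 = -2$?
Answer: $\frac{914954}{29} \approx 31550.0$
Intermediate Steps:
$F{\left(m \right)} = -11$ ($F{\left(m \right)} = -9 - 2 = -11$)
$u{\left(y,g \right)} = 1 + \frac{2}{g}$
$L{\left(M,q \right)} = \frac{1}{3 \left(q + \frac{2 + M}{M}\right)}$ ($L{\left(M,q \right)} = \frac{1}{3 \left(\frac{2 + M}{M} + q\right)} = \frac{1}{3 \left(q + \frac{2 + M}{M}\right)}$)
$H = 10639$ ($H = 10664 - 25 = 10639$)
$H \left(L{\left(6,F{\left(0 \right)} \right)} - -3\right) = 10639 \left(\frac{1}{3} \cdot 6 \frac{1}{2 + 6 + 6 \left(-11\right)} - -3\right) = 10639 \left(\frac{1}{3} \cdot 6 \frac{1}{2 + 6 - 66} + 3\right) = 10639 \left(\frac{1}{3} \cdot 6 \frac{1}{-58} + 3\right) = 10639 \left(\frac{1}{3} \cdot 6 \left(- \frac{1}{58}\right) + 3\right) = 10639 \left(- \frac{1}{29} + 3\right) = 10639 \cdot \frac{86}{29} = \frac{914954}{29}$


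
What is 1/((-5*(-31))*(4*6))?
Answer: 1/3720 ≈ 0.00026882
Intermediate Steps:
1/((-5*(-31))*(4*6)) = 1/(155*24) = 1/3720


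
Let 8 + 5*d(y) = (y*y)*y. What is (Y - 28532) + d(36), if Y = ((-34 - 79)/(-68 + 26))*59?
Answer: -3999169/210 ≈ -19044.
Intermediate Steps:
d(y) = -8/5 + y³/5 (d(y) = -8/5 + ((y*y)*y)/5 = -8/5 + (y²*y)/5 = -8/5 + y³/5)
Y = 6667/42 (Y = -113/(-42)*59 = -113*(-1/42)*59 = (113/42)*59 = 6667/42 ≈ 158.74)
(Y - 28532) + d(36) = (6667/42 - 28532) + (-8/5 + (⅕)*36³) = -1191677/42 + (-8/5 + (⅕)*46656) = -1191677/42 + (-8/5 + 46656/5) = -1191677/42 + 46648/5 = -3999169/210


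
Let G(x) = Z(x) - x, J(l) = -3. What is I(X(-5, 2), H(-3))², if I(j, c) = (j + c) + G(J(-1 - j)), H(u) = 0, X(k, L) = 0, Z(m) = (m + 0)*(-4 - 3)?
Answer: 576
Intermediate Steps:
Z(m) = -7*m (Z(m) = m*(-7) = -7*m)
G(x) = -8*x (G(x) = -7*x - x = -8*x)
I(j, c) = 24 + c + j (I(j, c) = (j + c) - 8*(-3) = (c + j) + 24 = 24 + c + j)
I(X(-5, 2), H(-3))² = (24 + 0 + 0)² = 24² = 576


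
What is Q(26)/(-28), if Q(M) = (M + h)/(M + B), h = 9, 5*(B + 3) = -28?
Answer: -25/348 ≈ -0.071839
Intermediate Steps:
B = -43/5 (B = -3 + (1/5)*(-28) = -3 - 28/5 = -43/5 ≈ -8.6000)
Q(M) = (9 + M)/(-43/5 + M) (Q(M) = (M + 9)/(M - 43/5) = (9 + M)/(-43/5 + M))
Q(26)/(-28) = (5*(9 + 26)/(-43 + 5*26))/(-28) = (5*35/(-43 + 130))*(-1/28) = (5*35/87)*(-1/28) = (5*(1/87)*35)*(-1/28) = (175/87)*(-1/28) = -25/348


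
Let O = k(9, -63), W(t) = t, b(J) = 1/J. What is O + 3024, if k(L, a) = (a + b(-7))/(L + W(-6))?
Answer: 63062/21 ≈ 3003.0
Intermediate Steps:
k(L, a) = (-⅐ + a)/(-6 + L) (k(L, a) = (a + 1/(-7))/(L - 6) = (a - ⅐)/(-6 + L) = (-⅐ + a)/(-6 + L))
O = -442/21 (O = (-⅐ - 63)/(-6 + 9) = -442/7/3 = (⅓)*(-442/7) = -442/21 ≈ -21.048)
O + 3024 = -442/21 + 3024 = 63062/21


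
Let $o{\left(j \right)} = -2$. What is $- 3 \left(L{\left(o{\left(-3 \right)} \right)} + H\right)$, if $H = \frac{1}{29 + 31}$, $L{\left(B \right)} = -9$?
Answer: $\frac{539}{20} \approx 26.95$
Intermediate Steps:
$H = \frac{1}{60} \approx 0.016667$
$- 3 \left(L{\left(o{\left(-3 \right)} \right)} + H\right) = - 3 \left(-9 + \frac{1}{60}\right) = \left(-3\right) \left(- \frac{539}{60}\right) = \frac{539}{20}$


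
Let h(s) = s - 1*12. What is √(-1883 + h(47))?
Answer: 2*I*√462 ≈ 42.988*I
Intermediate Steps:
h(s) = -12 + s (h(s) = s - 12 = -12 + s)
√(-1883 + h(47)) = √(-1883 + (-12 + 47)) = √(-1883 + 35) = √(-1848) = 2*I*√462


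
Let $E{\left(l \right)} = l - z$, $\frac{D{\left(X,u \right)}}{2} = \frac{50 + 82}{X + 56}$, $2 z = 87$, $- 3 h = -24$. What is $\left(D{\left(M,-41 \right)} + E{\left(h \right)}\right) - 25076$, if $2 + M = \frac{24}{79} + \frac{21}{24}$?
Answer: $- \frac{1751092983}{69746} \approx -25107.0$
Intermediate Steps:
$h = 8$ ($h = \left(- \frac{1}{3}\right) \left(-24\right) = 8$)
$M = - \frac{519}{632}$ ($M = -2 + \left(\frac{24}{79} + \frac{21}{24}\right) = -2 + \left(24 \cdot \frac{1}{79} + 21 \cdot \frac{1}{24}\right) = -2 + \left(\frac{24}{79} + \frac{7}{8}\right) = -2 + \frac{745}{632} = - \frac{519}{632} \approx -0.8212$)
$z = \frac{87}{2}$ ($z = \frac{1}{2} \cdot 87 = \frac{87}{2} \approx 43.5$)
$D{\left(X,u \right)} = \frac{264}{56 + X}$ ($D{\left(X,u \right)} = 2 \frac{50 + 82}{X + 56} = 2 \frac{132}{56 + X} = \frac{264}{56 + X}$)
$E{\left(l \right)} = - \frac{87}{2} + l$ ($E{\left(l \right)} = l - \frac{87}{2} = - \frac{87}{2} + l$)
$\left(D{\left(M,-41 \right)} + E{\left(h \right)}\right) - 25076 = \left(\frac{264}{56 - \frac{519}{632}} + \left(- \frac{87}{2} + 8\right)\right) - 25076 = \left(\frac{264}{\frac{34873}{632}} - \frac{71}{2}\right) - 25076 = \left(264 \cdot \frac{632}{34873} - \frac{71}{2}\right) - 25076 = \left(\frac{166848}{34873} - \frac{71}{2}\right) - 25076 = - \frac{2142287}{69746} - 25076 = - \frac{1751092983}{69746}$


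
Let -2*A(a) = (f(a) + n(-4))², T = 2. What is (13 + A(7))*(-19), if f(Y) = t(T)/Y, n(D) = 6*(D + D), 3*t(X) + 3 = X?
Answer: 19125685/882 ≈ 21684.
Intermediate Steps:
t(X) = -1 + X/3
n(D) = 12*D (n(D) = 6*(2*D) = 12*D)
f(Y) = -1/(3*Y) (f(Y) = (-1 + (⅓)*2)/Y = (-1 + ⅔)/Y = -1/(3*Y))
A(a) = -(-48 - 1/(3*a))²/2 (A(a) = -(-1/(3*a) + 12*(-4))²/2 = -(-1/(3*a) - 48)²/2 = -(-48 - 1/(3*a))²/2)
(13 + A(7))*(-19) = (13 - 1/18*(1 + 144*7)²/7²)*(-19) = (13 - 1/18*1/49*(1 + 1008)²)*(-19) = (13 - 1/18*1/49*1009²)*(-19) = (13 - 1/18*1/49*1018081)*(-19) = (13 - 1018081/882)*(-19) = -1006615/882*(-19) = 19125685/882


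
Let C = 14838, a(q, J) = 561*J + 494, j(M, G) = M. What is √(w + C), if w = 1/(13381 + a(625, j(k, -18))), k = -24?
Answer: √2506450209/411 ≈ 121.81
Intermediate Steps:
a(q, J) = 494 + 561*J
w = 1/411 (w = 1/(13381 + (494 + 561*(-24))) = 1/(13381 + (494 - 13464)) = 1/(13381 - 12970) = 1/411 ≈ 0.0024331)
√(w + C) = √(1/411 + 14838) = √(6098419/411) = √2506450209/411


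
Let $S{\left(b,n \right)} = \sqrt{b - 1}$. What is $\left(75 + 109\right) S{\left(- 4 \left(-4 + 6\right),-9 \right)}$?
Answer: $552 i \approx 552.0 i$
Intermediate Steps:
$S{\left(b,n \right)} = \sqrt{-1 + b}$
$\left(75 + 109\right) S{\left(- 4 \left(-4 + 6\right),-9 \right)} = \left(75 + 109\right) \sqrt{-1 - 4 \left(-4 + 6\right)} = 184 \sqrt{-1 - 8} = 184 \sqrt{-9} = 184 \cdot 3 i = 552 i$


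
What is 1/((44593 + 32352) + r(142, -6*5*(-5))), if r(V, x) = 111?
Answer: 1/77056 ≈ 1.2978e-5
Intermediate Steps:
1/((44593 + 32352) + r(142, -6*5*(-5))) = 1/((44593 + 32352) + 111) = 1/(76945 + 111) = 1/77056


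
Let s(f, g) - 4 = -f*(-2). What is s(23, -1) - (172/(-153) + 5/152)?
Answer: 1188179/23256 ≈ 51.091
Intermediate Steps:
s(f, g) = 4 + 2*f (s(f, g) = 4 - f*(-2) = 4 + 2*f)
s(23, -1) - (172/(-153) + 5/152) = (4 + 2*23) - (172/(-153) + 5/152) = (4 + 46) - (172*(-1/153) + 5*(1/152)) = 50 - (-172/153 + 5/152) = 50 - 1*(-25379/23256) = 50 + 25379/23256 = 1188179/23256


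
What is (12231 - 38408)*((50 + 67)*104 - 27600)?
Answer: 403963464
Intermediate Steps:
(12231 - 38408)*((50 + 67)*104 - 27600) = -26177*(117*104 - 27600) = -26177*(12168 - 27600) = -26177*(-15432) = 403963464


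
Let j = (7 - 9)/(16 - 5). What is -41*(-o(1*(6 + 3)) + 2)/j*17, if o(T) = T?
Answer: -53669/2 ≈ -26835.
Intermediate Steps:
j = -2/11 ≈ -0.18182
-41*(-o(1*(6 + 3)) + 2)/j*17 = -41*(-(6 + 3) + 2)/(-2/11)*17 = -41*(-9 + 2)*(-11)/2*17 = -(-287)*(-11)/2*17 = -41*77/2*17 = -3157/2*17 = -53669/2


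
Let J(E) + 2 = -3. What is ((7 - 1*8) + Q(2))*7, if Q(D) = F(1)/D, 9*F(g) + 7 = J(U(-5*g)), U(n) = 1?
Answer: -35/3 ≈ -11.667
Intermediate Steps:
J(E) = -5 (J(E) = -2 - 3 = -5)
F(g) = -4/3 (F(g) = -7/9 + (1/9)*(-5) = -7/9 - 5/9 = -4/3)
Q(D) = -4/(3*D)
((7 - 1*8) + Q(2))*7 = ((7 - 1*8) - 4/3/2)*7 = ((7 - 8) - 4/3*1/2)*7 = (-1 - 2/3)*7 = -5/3*7 = -35/3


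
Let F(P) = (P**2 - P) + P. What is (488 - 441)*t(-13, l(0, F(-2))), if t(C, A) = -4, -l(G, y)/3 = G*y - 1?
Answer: -188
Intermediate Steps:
F(P) = P**2
l(G, y) = 3 - 3*G*y (l(G, y) = -3*(G*y - 1) = -3*(-1 + G*y) = 3 - 3*G*y)
(488 - 441)*t(-13, l(0, F(-2))) = (488 - 441)*(-4) = 47*(-4) = -188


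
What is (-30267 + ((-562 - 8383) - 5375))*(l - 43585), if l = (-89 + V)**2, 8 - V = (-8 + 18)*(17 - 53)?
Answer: -1527372272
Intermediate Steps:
V = 368 (V = 8 - (-8 + 18)*(17 - 53) = 8 - 10*(-36) = 8 - 1*(-360) = 8 + 360 = 368)
l = 77841 (l = (-89 + 368)**2 = 279**2 = 77841)
(-30267 + ((-562 - 8383) - 5375))*(l - 43585) = (-30267 + ((-562 - 8383) - 5375))*(77841 - 43585) = (-30267 + (-8945 - 5375))*34256 = (-30267 - 14320)*34256 = -44587*34256 = -1527372272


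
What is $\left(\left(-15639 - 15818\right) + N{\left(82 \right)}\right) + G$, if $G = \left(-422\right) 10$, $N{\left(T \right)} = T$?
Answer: $-35595$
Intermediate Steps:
$G = -4220$
$\left(\left(-15639 - 15818\right) + N{\left(82 \right)}\right) + G = \left(\left(-15639 - 15818\right) + 82\right) - 4220 = \left(-31457 + 82\right) - 4220 = -31375 - 4220 = -35595$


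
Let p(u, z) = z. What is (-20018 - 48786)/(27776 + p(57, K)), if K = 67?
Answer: -68804/27843 ≈ -2.4711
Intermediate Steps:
(-20018 - 48786)/(27776 + p(57, K)) = (-20018 - 48786)/(27776 + 67) = -68804/27843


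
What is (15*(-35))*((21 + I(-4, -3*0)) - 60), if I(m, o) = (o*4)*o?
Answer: 20475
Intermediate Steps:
I(m, o) = 4*o**2 (I(m, o) = (4*o)*o = 4*o**2)
(15*(-35))*((21 + I(-4, -3*0)) - 60) = (15*(-35))*((21 + 4*(-3*0)**2) - 60) = -525*((21 + 4*0**2) - 60) = -525*((21 + 4*0) - 60) = -525*((21 + 0) - 60) = -525*(21 - 60) = -525*(-39) = 20475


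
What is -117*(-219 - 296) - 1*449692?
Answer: -389437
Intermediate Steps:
-117*(-219 - 296) - 1*449692 = -117*(-515) - 449692 = 60255 - 449692 = -389437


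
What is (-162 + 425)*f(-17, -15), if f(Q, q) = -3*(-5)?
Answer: 3945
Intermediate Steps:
f(Q, q) = 15
(-162 + 425)*f(-17, -15) = (-162 + 425)*15 = 263*15 = 3945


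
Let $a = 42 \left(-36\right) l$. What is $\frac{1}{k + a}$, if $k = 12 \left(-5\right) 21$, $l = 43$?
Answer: $- \frac{1}{66276} \approx -1.5088 \cdot 10^{-5}$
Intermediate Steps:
$k = -1260$ ($k = \left(-60\right) 21 = -1260$)
$a = -65016$ ($a = 42 \left(-36\right) 43 = \left(-1512\right) 43 = -65016$)
$\frac{1}{k + a} = \frac{1}{-1260 - 65016} = \frac{1}{-66276} = - \frac{1}{66276}$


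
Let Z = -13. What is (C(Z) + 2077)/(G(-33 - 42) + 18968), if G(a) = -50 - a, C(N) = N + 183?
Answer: 749/6331 ≈ 0.11831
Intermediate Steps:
C(N) = 183 + N
(C(Z) + 2077)/(G(-33 - 42) + 18968) = ((183 - 13) + 2077)/((-50 - (-33 - 42)) + 18968) = (170 + 2077)/((-50 - 1*(-75)) + 18968) = 2247/((-50 + 75) + 18968) = 2247/(25 + 18968) = 2247/18993 = 2247*(1/18993) = 749/6331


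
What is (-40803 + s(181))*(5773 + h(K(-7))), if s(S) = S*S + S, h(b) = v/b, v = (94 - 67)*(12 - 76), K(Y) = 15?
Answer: -222379829/5 ≈ -4.4476e+7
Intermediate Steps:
v = -1728 (v = 27*(-64) = -1728)
h(b) = -1728/b
s(S) = S + S**2 (s(S) = S**2 + S = S + S**2)
(-40803 + s(181))*(5773 + h(K(-7))) = (-40803 + 181*(1 + 181))*(5773 - 1728/15) = (-40803 + 181*182)*(5773 - 1728*1/15) = (-40803 + 32942)*(5773 - 576/5) = -7861*28289/5 = -222379829/5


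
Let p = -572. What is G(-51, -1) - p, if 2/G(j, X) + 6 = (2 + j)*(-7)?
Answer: 192766/337 ≈ 572.01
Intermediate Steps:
G(j, X) = 2/(-20 - 7*j) (G(j, X) = 2/(-6 + (2 + j)*(-7)) = 2/(-6 + (-14 - 7*j)) = 2/(-20 - 7*j))
G(-51, -1) - p = -2/(20 + 7*(-51)) - 1*(-572) = -2/(20 - 357) + 572 = -2/(-337) + 572 = -2*(-1/337) + 572 = 2/337 + 572 = 192766/337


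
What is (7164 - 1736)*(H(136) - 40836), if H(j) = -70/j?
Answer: -3768230231/17 ≈ -2.2166e+8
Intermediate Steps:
(7164 - 1736)*(H(136) - 40836) = (7164 - 1736)*(-70/136 - 40836) = 5428*(-70*1/136 - 40836) = 5428*(-35/68 - 40836) = 5428*(-2776883/68) = -3768230231/17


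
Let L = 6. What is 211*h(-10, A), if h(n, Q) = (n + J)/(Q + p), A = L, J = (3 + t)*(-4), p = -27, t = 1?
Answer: 5486/21 ≈ 261.24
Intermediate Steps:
J = -16 (J = (3 + 1)*(-4) = 4*(-4) = -16)
A = 6
h(n, Q) = (-16 + n)/(-27 + Q) (h(n, Q) = (n - 16)/(Q - 27) = (-16 + n)/(-27 + Q))
211*h(-10, A) = 211*((-16 - 10)/(-27 + 6)) = 211*(-26/(-21)) = 211*(-1/21*(-26)) = 211*(26/21) = 5486/21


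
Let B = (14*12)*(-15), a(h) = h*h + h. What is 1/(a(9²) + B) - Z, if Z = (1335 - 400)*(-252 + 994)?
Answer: -2859719939/4122 ≈ -6.9377e+5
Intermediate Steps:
a(h) = h + h² (a(h) = h² + h = h + h²)
B = -2520 (B = 168*(-15) = -2520)
Z = 693770 (Z = 935*742 = 693770)
1/(a(9²) + B) - Z = 1/(9²*(1 + 9²) - 2520) - 1*693770 = 1/(81*(1 + 81) - 2520) - 693770 = 1/(81*82 - 2520) - 693770 = 1/(6642 - 2520) - 693770 = 1/4122 - 693770 = -2859719939/4122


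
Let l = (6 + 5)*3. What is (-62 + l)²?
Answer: 841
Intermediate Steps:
l = 33 (l = 11*3 = 33)
(-62 + l)² = (-62 + 33)² = (-29)² = 841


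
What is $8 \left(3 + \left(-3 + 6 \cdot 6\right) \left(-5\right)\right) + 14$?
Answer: $-1282$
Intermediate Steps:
$8 \left(3 + \left(-3 + 6 \cdot 6\right) \left(-5\right)\right) + 14 = 8 \left(3 + \left(-3 + 36\right) \left(-5\right)\right) + 14 = 8 \left(3 + 33 \left(-5\right)\right) + 14 = 8 \left(3 - 165\right) + 14 = 8 \left(-162\right) + 14 = -1296 + 14 = -1282$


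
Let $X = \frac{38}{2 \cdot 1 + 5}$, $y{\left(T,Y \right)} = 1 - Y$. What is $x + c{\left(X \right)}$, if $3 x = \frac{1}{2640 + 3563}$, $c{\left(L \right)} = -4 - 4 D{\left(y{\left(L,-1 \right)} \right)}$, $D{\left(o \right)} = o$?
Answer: $- \frac{223307}{18609} \approx -12.0$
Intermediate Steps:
$X = \frac{38}{7}$ ($X = \frac{38}{2 + 5} = \frac{38}{7} \approx 5.4286$)
$c{\left(L \right)} = -12$ ($c{\left(L \right)} = -4 - 4 \left(1 - -1\right) = -4 - 4 \left(1 + 1\right) = -4 - 8 = -12$)
$x = \frac{1}{18609}$ ($x = \frac{1}{3 \left(2640 + 3563\right)} = \frac{1}{3 \cdot 6203} = \frac{1}{3} \cdot \frac{1}{6203} = \frac{1}{18609} \approx 5.3737 \cdot 10^{-5}$)
$x + c{\left(X \right)} = \frac{1}{18609} - 12 = - \frac{223307}{18609}$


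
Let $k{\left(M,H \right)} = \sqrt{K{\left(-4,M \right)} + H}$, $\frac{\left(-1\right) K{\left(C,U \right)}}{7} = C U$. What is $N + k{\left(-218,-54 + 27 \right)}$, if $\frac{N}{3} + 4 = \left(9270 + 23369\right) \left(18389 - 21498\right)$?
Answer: $-304423965 + i \sqrt{6131} \approx -3.0442 \cdot 10^{8} + 78.301 i$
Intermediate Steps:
$K{\left(C,U \right)} = - 7 C U$
$k{\left(M,H \right)} = \sqrt{H + 28 M}$ ($k{\left(M,H \right)} = \sqrt{\left(-7\right) \left(-4\right) M + H} = \sqrt{28 M + H} = \sqrt{H + 28 M}$)
$N = -304423965$ ($N = -12 + 3 \left(9270 + 23369\right) \left(18389 - 21498\right) = -12 + 3 \cdot 32639 \left(-3109\right) = -12 + 3 \left(-101474651\right) = -12 - 304423953 = -304423965$)
$N + k{\left(-218,-54 + 27 \right)} = -304423965 + \sqrt{\left(-54 + 27\right) + 28 \left(-218\right)} = -304423965 + \sqrt{-27 - 6104} = -304423965 + \sqrt{-6131} = -304423965 + i \sqrt{6131}$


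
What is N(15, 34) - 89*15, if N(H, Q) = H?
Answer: -1320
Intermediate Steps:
N(15, 34) - 89*15 = 15 - 89*15 = 15 - 1*1335 = 15 - 1335 = -1320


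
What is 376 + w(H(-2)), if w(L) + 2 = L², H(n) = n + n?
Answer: 390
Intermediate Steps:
H(n) = 2*n
w(L) = -2 + L²
376 + w(H(-2)) = 376 + (-2 + (2*(-2))²) = 376 + (-2 + (-4)²) = 376 + (-2 + 16) = 376 + 14 = 390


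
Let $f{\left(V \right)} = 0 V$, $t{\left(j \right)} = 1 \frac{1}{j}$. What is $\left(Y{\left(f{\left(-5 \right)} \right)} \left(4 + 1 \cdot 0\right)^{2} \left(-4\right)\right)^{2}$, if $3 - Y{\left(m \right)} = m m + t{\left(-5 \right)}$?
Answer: $\frac{1048576}{25} \approx 41943.0$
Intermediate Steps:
$t{\left(j \right)} = \frac{1}{j}$
$f{\left(V \right)} = 0$
$Y{\left(m \right)} = \frac{16}{5} - m^{2}$ ($Y{\left(m \right)} = 3 - \left(m m + \frac{1}{-5}\right) = 3 - \left(m^{2} - \frac{1}{5}\right) = 3 - \left(- \frac{1}{5} + m^{2}\right) = \frac{16}{5} - m^{2}$)
$\left(Y{\left(f{\left(-5 \right)} \right)} \left(4 + 1 \cdot 0\right)^{2} \left(-4\right)\right)^{2} = \left(\left(\frac{16}{5} - 0^{2}\right) \left(4 + 1 \cdot 0\right)^{2} \left(-4\right)\right)^{2} = \left(\left(\frac{16}{5} - 0\right) \left(4 + 0\right)^{2} \left(-4\right)\right)^{2} = \left(\left(\frac{16}{5} + 0\right) 4^{2} \left(-4\right)\right)^{2} = \left(\frac{16}{5} \cdot 16 \left(-4\right)\right)^{2} = \left(\frac{256}{5} \left(-4\right)\right)^{2} = \left(- \frac{1024}{5}\right)^{2} = \frac{1048576}{25}$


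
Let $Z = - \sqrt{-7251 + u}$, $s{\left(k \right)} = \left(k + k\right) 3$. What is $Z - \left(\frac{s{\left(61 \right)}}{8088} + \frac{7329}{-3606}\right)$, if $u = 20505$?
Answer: $\frac{1609921}{810148} - 47 \sqrt{6} \approx -113.14$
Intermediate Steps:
$s{\left(k \right)} = 6 k$ ($s{\left(k \right)} = 2 k 3 = 6 k$)
$Z = - 47 \sqrt{6}$ ($Z = - \sqrt{-7251 + 20505} = - \sqrt{13254} = - 47 \sqrt{6} \approx -115.13$)
$Z - \left(\frac{s{\left(61 \right)}}{8088} + \frac{7329}{-3606}\right) = - 47 \sqrt{6} - \left(\frac{6 \cdot 61}{8088} + \frac{7329}{-3606}\right) = - 47 \sqrt{6} - \left(366 \cdot \frac{1}{8088} + 7329 \left(- \frac{1}{3606}\right)\right) = - 47 \sqrt{6} - \left(\frac{61}{1348} - \frac{2443}{1202}\right) = - 47 \sqrt{6} - - \frac{1609921}{810148} = - 47 \sqrt{6} + \frac{1609921}{810148} = \frac{1609921}{810148} - 47 \sqrt{6}$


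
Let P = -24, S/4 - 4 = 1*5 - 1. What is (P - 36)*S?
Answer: -1920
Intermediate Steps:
S = 32 (S = 16 + 4*(1*5 - 1) = 16 + 4*(5 - 1) = 16 + 4*4 = 16 + 16 = 32)
(P - 36)*S = (-24 - 36)*32 = -60*32 = -1920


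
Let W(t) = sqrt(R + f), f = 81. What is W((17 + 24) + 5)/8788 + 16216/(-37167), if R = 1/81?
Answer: -16216/37167 + sqrt(6562)/79092 ≈ -0.43528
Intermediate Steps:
R = 1/81 ≈ 0.012346
W(t) = sqrt(6562)/9 (W(t) = sqrt(1/81 + 81) = sqrt(6562/81) = sqrt(6562)/9)
W((17 + 24) + 5)/8788 + 16216/(-37167) = (sqrt(6562)/9)/8788 + 16216/(-37167) = (sqrt(6562)/9)*(1/8788) + 16216*(-1/37167) = sqrt(6562)/79092 - 16216/37167 = -16216/37167 + sqrt(6562)/79092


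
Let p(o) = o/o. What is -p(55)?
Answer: -1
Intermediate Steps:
p(o) = 1
-p(55) = -1*1 = -1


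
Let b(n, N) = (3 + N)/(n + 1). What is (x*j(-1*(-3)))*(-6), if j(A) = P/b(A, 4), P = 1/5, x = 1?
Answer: -24/35 ≈ -0.68571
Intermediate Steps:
b(n, N) = (3 + N)/(1 + n)
P = ⅕ ≈ 0.20000
j(A) = 1/35 + A/35 (j(A) = 1/(5*(((3 + 4)/(1 + A)))) = 1/(5*((7/(1 + A)))) = (⅐ + A/7)/5 = 1/35 + A/35)
(x*j(-1*(-3)))*(-6) = (1*(1/35 + (-1*(-3))/35))*(-6) = (1*(1/35 + (1/35)*3))*(-6) = (1*(1/35 + 3/35))*(-6) = (1*(4/35))*(-6) = (4/35)*(-6) = -24/35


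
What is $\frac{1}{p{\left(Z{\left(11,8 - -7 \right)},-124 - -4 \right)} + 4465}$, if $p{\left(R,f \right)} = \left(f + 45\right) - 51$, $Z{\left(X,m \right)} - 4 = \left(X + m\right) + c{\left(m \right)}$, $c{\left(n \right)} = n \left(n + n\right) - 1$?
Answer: $\frac{1}{4339} \approx 0.00023047$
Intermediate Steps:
$c{\left(n \right)} = -1 + 2 n^{2}$ ($c{\left(n \right)} = n 2 n - 1 = 2 n^{2} - 1 = -1 + 2 n^{2}$)
$Z{\left(X,m \right)} = 3 + X + m + 2 m^{2}$ ($Z{\left(X,m \right)} = 4 + \left(\left(X + m\right) + \left(-1 + 2 m^{2}\right)\right) = 4 + \left(-1 + X + m + 2 m^{2}\right) = 3 + X + m + 2 m^{2}$)
$p{\left(R,f \right)} = -6 + f$ ($p{\left(R,f \right)} = \left(45 + f\right) - 51 = -6 + f$)
$\frac{1}{p{\left(Z{\left(11,8 - -7 \right)},-124 - -4 \right)} + 4465} = \frac{1}{\left(-6 - 120\right) + 4465} = \frac{1}{-126 + 4465} = \frac{1}{4339}$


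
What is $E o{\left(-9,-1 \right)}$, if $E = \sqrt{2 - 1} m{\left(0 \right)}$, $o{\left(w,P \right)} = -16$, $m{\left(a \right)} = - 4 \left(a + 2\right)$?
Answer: $128$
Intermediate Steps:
$m{\left(a \right)} = -8 - 4 a$ ($m{\left(a \right)} = - 4 \left(2 + a\right) = -8 - 4 a$)
$E = -8$ ($E = \sqrt{2 - 1} \left(-8 - 0\right) = \sqrt{1} \left(-8 + 0\right) = 1 \left(-8\right) = -8$)
$E o{\left(-9,-1 \right)} = \left(-8\right) \left(-16\right) = 128$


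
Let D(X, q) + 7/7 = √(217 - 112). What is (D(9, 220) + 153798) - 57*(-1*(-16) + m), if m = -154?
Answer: 161663 + √105 ≈ 1.6167e+5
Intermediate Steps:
D(X, q) = -1 + √105 (D(X, q) = -1 + √(217 - 112) = -1 + √105)
(D(9, 220) + 153798) - 57*(-1*(-16) + m) = ((-1 + √105) + 153798) - 57*(-1*(-16) - 154) = (153797 + √105) - 57*(16 - 154) = (153797 + √105) - 57*(-138) = (153797 + √105) + 7866 = 161663 + √105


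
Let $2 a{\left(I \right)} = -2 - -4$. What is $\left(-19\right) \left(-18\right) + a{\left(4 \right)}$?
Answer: $343$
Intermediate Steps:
$a{\left(I \right)} = 1$ ($a{\left(I \right)} = \frac{-2 - -4}{2} = \frac{-2 + 4}{2} = \frac{1}{2} \cdot 2 = 1$)
$\left(-19\right) \left(-18\right) + a{\left(4 \right)} = \left(-19\right) \left(-18\right) + 1 = 342 + 1 = 343$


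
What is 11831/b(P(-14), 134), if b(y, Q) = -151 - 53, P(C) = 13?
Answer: -11831/204 ≈ -57.995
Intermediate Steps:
b(y, Q) = -204
11831/b(P(-14), 134) = 11831/(-204) = 11831*(-1/204) = -11831/204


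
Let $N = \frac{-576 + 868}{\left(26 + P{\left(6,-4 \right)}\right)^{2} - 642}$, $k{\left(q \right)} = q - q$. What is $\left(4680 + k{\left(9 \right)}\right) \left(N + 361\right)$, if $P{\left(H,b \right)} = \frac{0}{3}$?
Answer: $\frac{29404440}{17} \approx 1.7297 \cdot 10^{6}$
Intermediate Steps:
$P{\left(H,b \right)} = 0$ ($P{\left(H,b \right)} = 0 \cdot \frac{1}{3} = 0$)
$k{\left(q \right)} = 0$
$N = \frac{146}{17}$ ($N = \frac{-576 + 868}{\left(26 + 0\right)^{2} - 642} = \frac{292}{26^{2} - 642} = \frac{292}{676 - 642} = \frac{292}{34} = 292 \cdot \frac{1}{34} = \frac{146}{17} \approx 8.5882$)
$\left(4680 + k{\left(9 \right)}\right) \left(N + 361\right) = \left(4680 + 0\right) \left(\frac{146}{17} + 361\right) = 4680 \cdot \frac{6283}{17} = \frac{29404440}{17}$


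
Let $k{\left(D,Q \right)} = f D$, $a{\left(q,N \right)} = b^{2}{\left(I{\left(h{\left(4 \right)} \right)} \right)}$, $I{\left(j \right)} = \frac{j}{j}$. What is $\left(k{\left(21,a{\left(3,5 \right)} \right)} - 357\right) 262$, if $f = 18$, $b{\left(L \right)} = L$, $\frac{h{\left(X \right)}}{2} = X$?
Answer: $5502$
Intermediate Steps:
$h{\left(X \right)} = 2 X$
$I{\left(j \right)} = 1$
$a{\left(q,N \right)} = 1$ ($a{\left(q,N \right)} = 1^{2} = 1$)
$k{\left(D,Q \right)} = 18 D$
$\left(k{\left(21,a{\left(3,5 \right)} \right)} - 357\right) 262 = \left(18 \cdot 21 - 357\right) 262 = \left(378 - 357\right) 262 = 21 \cdot 262 = 5502$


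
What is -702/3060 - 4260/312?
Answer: -15341/1105 ≈ -13.883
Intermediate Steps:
-702/3060 - 4260/312 = -702*1/3060 - 4260*1/312 = -39/170 - 355/26 = -15341/1105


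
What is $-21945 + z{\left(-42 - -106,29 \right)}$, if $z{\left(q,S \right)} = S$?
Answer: $-21916$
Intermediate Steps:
$-21945 + z{\left(-42 - -106,29 \right)} = -21945 + 29 = -21916$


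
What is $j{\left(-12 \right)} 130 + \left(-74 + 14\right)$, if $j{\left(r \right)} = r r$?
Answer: $18660$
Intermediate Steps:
$j{\left(r \right)} = r^{2}$
$j{\left(-12 \right)} 130 + \left(-74 + 14\right) = \left(-12\right)^{2} \cdot 130 + \left(-74 + 14\right) = 144 \cdot 130 - 60 = 18720 - 60 = 18660$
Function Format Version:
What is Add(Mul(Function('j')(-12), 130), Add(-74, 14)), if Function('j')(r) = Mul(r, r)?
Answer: 18660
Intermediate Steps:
Function('j')(r) = Pow(r, 2)
Add(Mul(Function('j')(-12), 130), Add(-74, 14)) = Add(Mul(Pow(-12, 2), 130), Add(-74, 14)) = Add(Mul(144, 130), -60) = Add(18720, -60) = 18660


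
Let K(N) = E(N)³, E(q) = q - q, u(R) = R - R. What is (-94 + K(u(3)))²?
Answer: 8836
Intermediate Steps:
u(R) = 0
E(q) = 0
K(N) = 0 (K(N) = 0³ = 0)
(-94 + K(u(3)))² = (-94 + 0)² = (-94)² = 8836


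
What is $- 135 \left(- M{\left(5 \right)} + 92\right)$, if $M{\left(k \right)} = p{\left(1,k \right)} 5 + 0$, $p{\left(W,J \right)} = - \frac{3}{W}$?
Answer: $-14445$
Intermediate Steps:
$M{\left(k \right)} = -15$ ($M{\left(k \right)} = - \frac{3}{1} \cdot 5 + 0 = \left(-3\right) 1 \cdot 5 + 0 = \left(-3\right) 5 + 0 = -15 + 0 = -15$)
$- 135 \left(- M{\left(5 \right)} + 92\right) = - 135 \left(\left(-1\right) \left(-15\right) + 92\right) = - 135 \left(15 + 92\right) = \left(-135\right) 107 = -14445$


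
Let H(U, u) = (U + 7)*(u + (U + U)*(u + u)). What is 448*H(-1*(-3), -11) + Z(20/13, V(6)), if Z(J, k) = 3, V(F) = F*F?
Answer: -640637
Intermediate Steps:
H(U, u) = (7 + U)*(u + 4*U*u) (H(U, u) = (7 + U)*(u + (2*U)*(2*u)) = (7 + U)*(u + 4*U*u))
V(F) = F²
448*H(-1*(-3), -11) + Z(20/13, V(6)) = 448*(-11*(7 + 4*(-1*(-3))² + 29*(-1*(-3)))) + 3 = 448*(-11*(7 + 4*3² + 29*3)) + 3 = 448*(-11*(7 + 4*9 + 87)) + 3 = 448*(-11*(7 + 36 + 87)) + 3 = 448*(-11*130) + 3 = 448*(-1430) + 3 = -640640 + 3 = -640637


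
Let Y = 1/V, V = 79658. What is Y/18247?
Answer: 1/1453519526 ≈ 6.8798e-10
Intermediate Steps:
Y = 1/79658 ≈ 1.2554e-5
Y/18247 = (1/79658)/18247 = (1/79658)*(1/18247) = 1/1453519526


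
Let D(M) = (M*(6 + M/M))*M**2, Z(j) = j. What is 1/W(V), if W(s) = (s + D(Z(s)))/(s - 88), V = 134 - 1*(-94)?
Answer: 35/20741673 ≈ 1.6874e-6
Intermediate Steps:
V = 228 (V = 134 + 94 = 228)
D(M) = 7*M**3 (D(M) = (M*(6 + 1))*M**2 = (M*7)*M**2 = (7*M)*M**2 = 7*M**3)
W(s) = (s + 7*s**3)/(-88 + s) (W(s) = (s + 7*s**3)/(s - 88) = (s + 7*s**3)/(-88 + s))
1/W(V) = 1/((228 + 7*228**3)/(-88 + 228)) = 1/((228 + 7*11852352)/140) = 1/((228 + 82966464)/140) = 1/((1/140)*82966692) = 1/(20741673/35) = 35/20741673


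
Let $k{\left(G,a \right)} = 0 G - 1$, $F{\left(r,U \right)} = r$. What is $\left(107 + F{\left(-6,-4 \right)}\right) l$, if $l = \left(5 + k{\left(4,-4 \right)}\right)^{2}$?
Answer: $1616$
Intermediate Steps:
$k{\left(G,a \right)} = -1$ ($k{\left(G,a \right)} = 0 - 1 = -1$)
$l = 16$ ($l = \left(5 - 1\right)^{2} = 4^{2} = 16$)
$\left(107 + F{\left(-6,-4 \right)}\right) l = \left(107 - 6\right) 16 = 101 \cdot 16 = 1616$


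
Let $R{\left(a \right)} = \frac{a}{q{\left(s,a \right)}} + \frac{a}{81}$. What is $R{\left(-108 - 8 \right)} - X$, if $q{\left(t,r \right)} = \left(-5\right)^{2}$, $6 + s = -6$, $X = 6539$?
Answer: $- \frac{13253771}{2025} \approx -6545.1$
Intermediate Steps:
$s = -12$ ($s = -6 - 6 = -12$)
$q{\left(t,r \right)} = 25$
$R{\left(a \right)} = \frac{106 a}{2025}$ ($R{\left(a \right)} = \frac{a}{25} + \frac{a}{81} = \frac{106 a}{2025}$)
$R{\left(-108 - 8 \right)} - X = \frac{106 \left(-108 - 8\right)}{2025} - 6539 = \frac{106}{2025} \left(-116\right) - 6539 = - \frac{12296}{2025} - 6539 = - \frac{13253771}{2025}$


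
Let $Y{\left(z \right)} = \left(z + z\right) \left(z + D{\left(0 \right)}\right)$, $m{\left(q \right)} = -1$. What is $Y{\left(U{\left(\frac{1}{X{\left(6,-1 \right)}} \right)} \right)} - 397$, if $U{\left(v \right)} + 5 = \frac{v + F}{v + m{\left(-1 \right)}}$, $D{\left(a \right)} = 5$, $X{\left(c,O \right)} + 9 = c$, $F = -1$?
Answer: $-405$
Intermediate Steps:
$X{\left(c,O \right)} = -9 + c$
$U{\left(v \right)} = -4$ ($U{\left(v \right)} = -5 + \frac{v - 1}{v - 1} = -5 + \frac{-1 + v}{-1 + v} = -5 + 1 = -4$)
$Y{\left(z \right)} = 2 z \left(5 + z\right)$ ($Y{\left(z \right)} = \left(z + z\right) \left(z + 5\right) = 2 z \left(5 + z\right)$)
$Y{\left(U{\left(\frac{1}{X{\left(6,-1 \right)}} \right)} \right)} - 397 = 2 \left(-4\right) \left(5 - 4\right) - 397 = 2 \left(-4\right) 1 - 397 = -8 - 397 = -405$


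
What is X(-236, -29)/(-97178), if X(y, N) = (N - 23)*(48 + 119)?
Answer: 4342/48589 ≈ 0.089362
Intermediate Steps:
X(y, N) = -3841 + 167*N (X(y, N) = (-23 + N)*167 = -3841 + 167*N)
X(-236, -29)/(-97178) = (-3841 + 167*(-29))/(-97178) = (-3841 - 4843)*(-1/97178) = -8684*(-1/97178) = 4342/48589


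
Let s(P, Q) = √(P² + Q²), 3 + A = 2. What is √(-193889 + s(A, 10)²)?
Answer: 6*I*√5383 ≈ 440.21*I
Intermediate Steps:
A = -1 (A = -3 + 2 = -1)
√(-193889 + s(A, 10)²) = √(-193889 + (√((-1)² + 10²))²) = √(-193889 + (√(1 + 100))²) = √(-193889 + (√101)²) = √(-193889 + 101) = √(-193788) = 6*I*√5383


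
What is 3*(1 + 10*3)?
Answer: 93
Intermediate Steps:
3*(1 + 10*3) = 3*(1 + 30) = 3*31 = 93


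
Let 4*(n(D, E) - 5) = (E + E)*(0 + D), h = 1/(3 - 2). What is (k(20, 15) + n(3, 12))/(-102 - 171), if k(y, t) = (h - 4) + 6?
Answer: -2/21 ≈ -0.095238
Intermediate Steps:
h = 1 (h = 1/1 = 1)
n(D, E) = 5 + D*E/2 (n(D, E) = 5 + ((E + E)*(0 + D))/4 = 5 + ((2*E)*D)/4 = 5 + (2*D*E)/4 = 5 + D*E/2)
k(y, t) = 3 (k(y, t) = (1 - 4) + 6 = -3 + 6 = 3)
(k(20, 15) + n(3, 12))/(-102 - 171) = (3 + (5 + (½)*3*12))/(-102 - 171) = (3 + (5 + 18))/(-273) = (3 + 23)*(-1/273) = 26*(-1/273) = -2/21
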